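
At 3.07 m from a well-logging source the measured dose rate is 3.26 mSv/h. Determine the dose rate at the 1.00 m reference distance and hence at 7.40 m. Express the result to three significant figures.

Using I₁d₁² = I₂d₂²,
At 1.00 m: (3.07/1.00)² = 9.425, so 3.26 × 9.425 = 30.73 mSv/h
At 7.40 m: 30.73 × (1.00/7.40)² = 30.73 × 0.01826 = 0.5611 mSv/h.

30.7 mSv/h; 0.561 mSv/h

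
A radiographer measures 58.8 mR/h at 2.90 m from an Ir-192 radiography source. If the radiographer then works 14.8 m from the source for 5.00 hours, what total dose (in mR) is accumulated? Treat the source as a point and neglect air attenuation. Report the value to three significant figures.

Intensity scales as (d₁/d₂)², so rate at 14.8 m:
58.8 × (2.90/14.8)² = 58.8 × 0.03839 = 2.257 mR/h.
Dose = rate × time = 2.257 mR/h × 5.000 h = 11.29 mR.

11.3 mR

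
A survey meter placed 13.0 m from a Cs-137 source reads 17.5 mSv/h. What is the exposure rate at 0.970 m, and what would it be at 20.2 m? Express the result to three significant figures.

Since intensity falls as 1/r²,
At 0.970 m: 17.5 × (13.0/0.970)² = 17.5 × 179.6 = 3143 mSv/h
At 20.2 m: 3143 × (0.970/20.2)² = 3143 × 0.002306 = 7.248 mSv/h.

3140 mSv/h; 7.25 mSv/h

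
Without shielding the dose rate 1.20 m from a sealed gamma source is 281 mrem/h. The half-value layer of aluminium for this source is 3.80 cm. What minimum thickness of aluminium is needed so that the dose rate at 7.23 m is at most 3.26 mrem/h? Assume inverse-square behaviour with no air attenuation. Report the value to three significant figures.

At 7.23 m, distance alone gives (1.20/7.23)² = 0.02755, so 281 × 0.02755 = 7.742 mrem/h.
Further attenuation needed: 7.742/3.26 = 2.375.
n = log₂(2.375) = 1.248 half-value layers.
Thickness = 1.248 × 3.80 cm = 4.742 cm.

4.74 cm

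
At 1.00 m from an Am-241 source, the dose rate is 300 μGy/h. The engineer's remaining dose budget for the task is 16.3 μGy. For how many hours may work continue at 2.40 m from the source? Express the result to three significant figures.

Intensity scales as (d₁/d₂)², so rate at 2.40 m:
300 × (1.00/2.40)² = 300 × 0.1736 = 52.08 μGy/h.
Stay time = 16.3 μGy ÷ 52.08 μGy/h = 0.3130 h.

0.313 h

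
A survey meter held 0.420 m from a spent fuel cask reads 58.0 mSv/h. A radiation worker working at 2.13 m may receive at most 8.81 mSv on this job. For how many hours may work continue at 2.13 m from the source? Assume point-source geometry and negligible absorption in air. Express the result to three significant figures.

3.91 h

By the inverse-square law, rate at 2.13 m:
(0.420/2.13)² = 0.03888, so 58.0 × 0.03888 = 2.255 mSv/h.
Stay time = 8.81 mSv ÷ 2.255 mSv/h = 3.907 h.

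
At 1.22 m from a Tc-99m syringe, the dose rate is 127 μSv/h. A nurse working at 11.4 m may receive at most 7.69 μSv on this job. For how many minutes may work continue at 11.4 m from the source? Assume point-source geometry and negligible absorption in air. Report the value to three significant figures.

317 min

By the inverse-square law, rate at 11.4 m:
(1.22/11.4)² = 0.01145, so 127 × 0.01145 = 1.454 μSv/h.
Stay time = 7.69 μSv ÷ 1.454 μSv/h = 5.289 h = 317.3 min.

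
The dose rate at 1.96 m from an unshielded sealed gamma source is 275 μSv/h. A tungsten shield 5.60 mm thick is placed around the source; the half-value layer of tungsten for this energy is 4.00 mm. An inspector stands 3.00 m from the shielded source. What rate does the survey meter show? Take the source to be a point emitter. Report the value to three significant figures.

44.5 μSv/h

Distance alone: 275 × (1.96/3.00)² = 275 × 0.4268 = 117.4 μSv/h.
Shield: 5.60/4.00 = 1.400 half-value layers → attenuation 2^(−1.400) = 0.3789.
Combined: 117.4 × 0.3789 = 44.48 μSv/h.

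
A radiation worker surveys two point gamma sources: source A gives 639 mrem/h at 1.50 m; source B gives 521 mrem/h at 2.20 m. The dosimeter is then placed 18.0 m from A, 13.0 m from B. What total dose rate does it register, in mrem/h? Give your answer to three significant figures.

19.4 mrem/h

By superposition, sum each source's inverse-square contribution:
A: 639 × (1.50/18.0)² = 4.438 mrem/h
B: 521 × (2.20/13.0)² = 14.92 mrem/h
Total = 4.438 + 14.92 = 19.36 mrem/h.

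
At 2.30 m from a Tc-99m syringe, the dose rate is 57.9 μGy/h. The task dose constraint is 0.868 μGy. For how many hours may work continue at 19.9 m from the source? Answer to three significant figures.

Applying the 1/r² law, rate at 19.9 m:
57.9 × (2.30/19.9)² = 57.9 × 0.01336 = 0.7735 μGy/h.
Stay time = 0.868 μGy ÷ 0.7735 μGy/h = 1.122 h.

1.12 h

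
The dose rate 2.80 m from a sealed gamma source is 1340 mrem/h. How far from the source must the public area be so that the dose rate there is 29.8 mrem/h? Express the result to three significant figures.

18.8 m

Applying the 1/r² law, d₂ = d₁·√(I₁/I₂).
I₁/I₂ = 1340/29.8 = 44.97, so d₂ = 2.80 × √44.97 = 18.78 m.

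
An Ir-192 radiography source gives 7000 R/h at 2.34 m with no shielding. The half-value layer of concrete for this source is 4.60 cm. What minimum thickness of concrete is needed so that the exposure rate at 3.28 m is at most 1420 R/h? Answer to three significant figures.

At 3.28 m, distance alone gives 7000 × (2.34/3.28)² = 7000 × 0.5090 = 3563 R/h.
Further attenuation needed: 3563/1420 = 2.509.
n = log₂(2.509) = 1.327 half-value layers.
Thickness = 1.327 × 4.60 cm = 6.104 cm.

6.10 cm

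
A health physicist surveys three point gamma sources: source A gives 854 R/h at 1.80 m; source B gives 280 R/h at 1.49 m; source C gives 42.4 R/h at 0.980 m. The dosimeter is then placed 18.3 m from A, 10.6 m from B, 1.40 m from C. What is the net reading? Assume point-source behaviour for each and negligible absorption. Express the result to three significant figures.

34.6 R/h

Each source contributes Iᵢ·(dᵢ/rᵢ)²; contributions add.
A: 854 × (1.80/18.3)² = 8.262 R/h
B: 280 × (1.49/10.6)² = 5.532 R/h
C: 42.4 × (0.980/1.40)² = 20.78 R/h
Total = 8.262 + 5.532 + 20.78 = 34.57 R/h.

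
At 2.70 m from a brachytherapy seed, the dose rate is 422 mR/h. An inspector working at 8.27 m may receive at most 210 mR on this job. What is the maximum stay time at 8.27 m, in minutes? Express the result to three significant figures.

Applying the 1/r² law, rate at 8.27 m:
(2.70/8.27)² = 0.1066, so 422 × 0.1066 = 44.99 mR/h.
Stay time = 210 mR ÷ 44.99 mR/h = 4.668 h = 280.1 min.

280 min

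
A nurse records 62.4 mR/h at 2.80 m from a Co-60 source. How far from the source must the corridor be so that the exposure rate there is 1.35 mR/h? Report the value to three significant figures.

By the inverse-square law, d₂ = d₁·√(I₁/I₂).
I₁/I₂ = 62.4/1.35 = 46.22, so d₂ = 2.80 × √46.22 = 19.04 m.

19.0 m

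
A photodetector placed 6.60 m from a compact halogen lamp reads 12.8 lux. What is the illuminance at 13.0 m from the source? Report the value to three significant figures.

By the inverse-square law, scaling from 6.60 m to 13.0 m:
(6.60/13.0)² = 0.2578, so 12.8 × 0.2578 = 3.300 lux.

3.30 lux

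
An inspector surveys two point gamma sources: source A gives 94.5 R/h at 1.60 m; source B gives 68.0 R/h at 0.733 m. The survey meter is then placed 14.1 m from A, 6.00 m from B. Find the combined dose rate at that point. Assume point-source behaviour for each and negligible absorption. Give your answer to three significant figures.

2.23 R/h

By superposition, sum each source's inverse-square contribution:
A: 94.5 × (1.60/14.1)² = 1.217 R/h
B: 68.0 × (0.733/6.00)² = 1.015 R/h
Total = 1.217 + 1.015 = 2.232 R/h.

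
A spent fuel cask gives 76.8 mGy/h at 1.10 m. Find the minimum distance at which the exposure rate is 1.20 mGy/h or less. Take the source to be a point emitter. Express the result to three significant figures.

8.80 m

Since intensity falls as 1/r², d₂ = d₁·√(I₁/I₂).
I₁/I₂ = 76.8/1.20 = 64.00, so d₂ = 1.10 × √64.00 = 8.800 m.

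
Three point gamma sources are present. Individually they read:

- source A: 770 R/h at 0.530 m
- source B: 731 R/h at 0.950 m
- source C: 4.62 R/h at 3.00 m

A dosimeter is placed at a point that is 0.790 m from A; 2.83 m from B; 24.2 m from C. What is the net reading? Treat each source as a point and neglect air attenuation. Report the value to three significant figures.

By superposition, sum each source's inverse-square contribution:
A: 770 × (0.530/0.790)² = 346.6 R/h
B: 731 × (0.950/2.83)² = 82.37 R/h
C: 4.62 × (3.00/24.2)² = 0.07100 R/h
Total = 346.6 + 82.37 + 0.07100 = 429.0 R/h.

429 R/h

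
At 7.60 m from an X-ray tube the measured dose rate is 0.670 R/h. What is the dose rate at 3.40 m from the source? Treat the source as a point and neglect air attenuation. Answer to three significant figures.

By the inverse-square law, scaling from 7.60 m to 3.40 m:
0.670 × (7.60/3.40)² = 0.670 × 4.997 = 3.348 R/h.

3.35 R/h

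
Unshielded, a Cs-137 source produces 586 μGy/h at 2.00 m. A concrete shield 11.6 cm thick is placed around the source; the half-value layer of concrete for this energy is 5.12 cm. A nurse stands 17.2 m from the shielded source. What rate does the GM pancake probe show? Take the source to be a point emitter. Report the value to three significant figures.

1.65 μGy/h

Distance alone: 586 × (2.00/17.2)² = 586 × 0.01352 = 7.923 μGy/h.
Shield: 11.6/5.12 = 2.266 half-value layers → attenuation 2^(−2.266) = 0.2079.
Combined: 7.923 × 0.2079 = 1.647 μGy/h.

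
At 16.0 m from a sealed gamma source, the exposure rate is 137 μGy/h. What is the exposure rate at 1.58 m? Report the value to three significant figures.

Intensity scales as (d₁/d₂)², so the rate at 1.58 m is
137 × (16.0/1.58)² = 137 × 102.5 = 14040 μGy/h.

14000 μGy/h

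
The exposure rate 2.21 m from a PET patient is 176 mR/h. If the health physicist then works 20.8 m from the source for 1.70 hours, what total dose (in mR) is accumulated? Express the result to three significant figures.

3.38 mR

By the inverse-square law, rate at 20.8 m:
176 × (2.21/20.8)² = 176 × 0.01129 = 1.987 mR/h.
Dose = rate × time = 1.987 mR/h × 1.700 h = 3.378 mR.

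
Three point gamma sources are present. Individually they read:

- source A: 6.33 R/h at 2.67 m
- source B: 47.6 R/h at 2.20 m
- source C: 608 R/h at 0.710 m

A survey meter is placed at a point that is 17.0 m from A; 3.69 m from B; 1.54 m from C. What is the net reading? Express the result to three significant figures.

Each source contributes Iᵢ·(dᵢ/rᵢ)²; contributions add.
A: 6.33 × (2.67/17.0)² = 0.1561 R/h
B: 47.6 × (2.20/3.69)² = 16.92 R/h
C: 608 × (0.710/1.54)² = 129.2 R/h
Total = 0.1561 + 16.92 + 129.2 = 146.3 R/h.

146 R/h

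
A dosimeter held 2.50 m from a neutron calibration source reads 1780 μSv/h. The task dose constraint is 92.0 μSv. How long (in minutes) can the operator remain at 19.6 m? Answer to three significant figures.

By the inverse-square law, rate at 19.6 m:
(2.50/19.6)² = 0.01627, so 1780 × 0.01627 = 28.96 μSv/h.
Stay time = 92.0 μSv ÷ 28.96 μSv/h = 3.177 h = 190.6 min.

191 min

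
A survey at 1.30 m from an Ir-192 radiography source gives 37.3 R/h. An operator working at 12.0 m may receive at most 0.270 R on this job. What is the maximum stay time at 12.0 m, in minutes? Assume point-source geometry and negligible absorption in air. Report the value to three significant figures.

Applying the 1/r² law, rate at 12.0 m:
(1.30/12.0)² = 0.01174, so 37.3 × 0.01174 = 0.4379 R/h.
Stay time = 0.270 R ÷ 0.4379 R/h = 0.6166 h = 37.00 min.

37.0 min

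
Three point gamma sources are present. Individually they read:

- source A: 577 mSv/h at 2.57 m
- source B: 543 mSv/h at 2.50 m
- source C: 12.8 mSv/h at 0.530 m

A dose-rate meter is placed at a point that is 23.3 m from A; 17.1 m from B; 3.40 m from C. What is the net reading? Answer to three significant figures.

18.9 mSv/h

Each source contributes Iᵢ·(dᵢ/rᵢ)²; contributions add.
A: 577 × (2.57/23.3)² = 7.020 mSv/h
B: 543 × (2.50/17.1)² = 11.61 mSv/h
C: 12.8 × (0.530/3.40)² = 0.3110 mSv/h
Total = 7.020 + 11.61 + 0.3110 = 18.94 mSv/h.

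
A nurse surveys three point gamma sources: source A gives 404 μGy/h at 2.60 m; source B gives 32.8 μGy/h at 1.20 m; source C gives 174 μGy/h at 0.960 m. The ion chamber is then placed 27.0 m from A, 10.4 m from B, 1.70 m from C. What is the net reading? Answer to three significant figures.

59.7 μGy/h

Each source contributes Iᵢ·(dᵢ/rᵢ)²; contributions add.
A: 404 × (2.60/27.0)² = 3.746 μGy/h
B: 32.8 × (1.20/10.4)² = 0.4367 μGy/h
C: 174 × (0.960/1.70)² = 55.49 μGy/h
Total = 3.746 + 0.4367 + 55.49 = 59.67 μGy/h.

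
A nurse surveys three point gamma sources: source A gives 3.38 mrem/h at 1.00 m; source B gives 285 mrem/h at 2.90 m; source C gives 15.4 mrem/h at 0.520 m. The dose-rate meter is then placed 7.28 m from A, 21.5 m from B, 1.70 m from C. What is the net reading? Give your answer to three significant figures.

6.69 mrem/h

By superposition, sum each source's inverse-square contribution:
A: 3.38 × (1.00/7.28)² = 0.06378 mrem/h
B: 285 × (2.90/21.5)² = 5.185 mrem/h
C: 15.4 × (0.520/1.70)² = 1.441 mrem/h
Total = 0.06378 + 5.185 + 1.441 = 6.690 mrem/h.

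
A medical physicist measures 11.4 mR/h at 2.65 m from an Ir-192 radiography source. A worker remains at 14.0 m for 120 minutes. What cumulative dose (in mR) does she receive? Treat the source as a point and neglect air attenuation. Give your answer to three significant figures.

Applying the 1/r² law, rate at 14.0 m:
(2.65/14.0)² = 0.03583, so 11.4 × 0.03583 = 0.4085 mR/h.
Dose = rate × time = 0.4085 mR/h × 2.000 h = 0.8170 mR.

0.817 mR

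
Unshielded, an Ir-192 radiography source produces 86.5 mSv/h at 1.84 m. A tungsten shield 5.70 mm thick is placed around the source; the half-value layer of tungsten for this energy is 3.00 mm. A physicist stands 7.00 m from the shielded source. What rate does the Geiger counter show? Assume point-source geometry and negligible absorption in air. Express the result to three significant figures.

1.60 mSv/h

Distance alone: 86.5 × (1.84/7.00)² = 86.5 × 0.06909 = 5.976 mSv/h.
Shield: 5.70/3.00 = 1.900 half-value layers → attenuation 2^(−1.900) = 0.2679.
Combined: 5.976 × 0.2679 = 1.601 mSv/h.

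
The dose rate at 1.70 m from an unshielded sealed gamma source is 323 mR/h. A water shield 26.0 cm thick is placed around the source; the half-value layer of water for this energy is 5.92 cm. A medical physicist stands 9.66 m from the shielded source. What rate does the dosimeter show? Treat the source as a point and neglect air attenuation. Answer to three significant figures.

0.476 mR/h

Distance alone: (1.70/9.66)² = 0.03097, so 323 × 0.03097 = 10.00 mR/h.
Shield: 26.0/5.92 = 4.392 half-value layers → attenuation 2^(−4.392) = 0.04763.
Combined: 10.00 × 0.04763 = 0.4763 mR/h.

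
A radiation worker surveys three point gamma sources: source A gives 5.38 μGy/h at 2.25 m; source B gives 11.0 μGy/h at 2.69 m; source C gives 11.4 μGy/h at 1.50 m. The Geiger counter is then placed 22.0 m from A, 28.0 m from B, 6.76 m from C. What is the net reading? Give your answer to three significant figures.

By superposition, sum each source's inverse-square contribution:
A: 5.38 × (2.25/22.0)² = 0.05627 μGy/h
B: 11.0 × (2.69/28.0)² = 0.1015 μGy/h
C: 11.4 × (1.50/6.76)² = 0.5613 μGy/h
Total = 0.05627 + 0.1015 + 0.5613 = 0.7191 μGy/h.

0.719 μGy/h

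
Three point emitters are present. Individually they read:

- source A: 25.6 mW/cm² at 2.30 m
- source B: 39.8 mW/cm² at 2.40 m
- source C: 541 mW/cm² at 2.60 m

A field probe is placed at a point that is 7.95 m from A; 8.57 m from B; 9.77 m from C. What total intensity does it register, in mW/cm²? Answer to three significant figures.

By superposition, sum each source's inverse-square contribution:
A: 25.6 × (2.30/7.95)² = 2.143 mW/cm²
B: 39.8 × (2.40/8.57)² = 3.121 mW/cm²
C: 541 × (2.60/9.77)² = 38.31 mW/cm²
Total = 2.143 + 3.121 + 38.31 = 43.57 mW/cm².

43.6 mW/cm²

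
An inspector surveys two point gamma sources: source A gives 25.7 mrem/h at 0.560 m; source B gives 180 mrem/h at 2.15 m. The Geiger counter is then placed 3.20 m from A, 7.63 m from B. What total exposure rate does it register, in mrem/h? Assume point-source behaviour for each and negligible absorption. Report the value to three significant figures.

Each source contributes Iᵢ·(dᵢ/rᵢ)²; contributions add.
A: 25.7 × (0.560/3.20)² = 0.7871 mrem/h
B: 180 × (2.15/7.63)² = 14.29 mrem/h
Total = 0.7871 + 14.29 = 15.08 mrem/h.

15.1 mrem/h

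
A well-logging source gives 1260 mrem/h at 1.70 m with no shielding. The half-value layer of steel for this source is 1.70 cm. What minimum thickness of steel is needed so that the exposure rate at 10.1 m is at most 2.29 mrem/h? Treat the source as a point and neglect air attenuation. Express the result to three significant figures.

6.74 cm

At 10.1 m, distance alone gives 1260 × (1.70/10.1)² = 1260 × 0.02833 = 35.70 mrem/h.
Further attenuation needed: 35.70/2.29 = 15.59.
n = log₂(15.59) = 3.963 half-value layers.
Thickness = 3.963 × 1.70 cm = 6.737 cm.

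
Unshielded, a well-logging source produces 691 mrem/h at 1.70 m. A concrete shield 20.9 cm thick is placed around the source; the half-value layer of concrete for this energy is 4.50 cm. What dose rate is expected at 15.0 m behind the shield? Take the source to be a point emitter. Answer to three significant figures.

0.355 mrem/h

Distance alone: (1.70/15.0)² = 0.01284, so 691 × 0.01284 = 8.872 mrem/h.
Shield: 20.9/4.50 = 4.644 half-value layers → attenuation 2^(−4.644) = 0.04000.
Combined: 8.872 × 0.04000 = 0.3549 mrem/h.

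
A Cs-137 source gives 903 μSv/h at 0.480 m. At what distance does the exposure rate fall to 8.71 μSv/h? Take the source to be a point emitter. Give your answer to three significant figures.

Intensity scales as (d₁/d₂)², so d₂ = d₁·√(I₁/I₂).
I₁/I₂ = 903/8.71 = 103.7, so d₂ = 0.480 × √103.7 = 4.888 m.

4.89 m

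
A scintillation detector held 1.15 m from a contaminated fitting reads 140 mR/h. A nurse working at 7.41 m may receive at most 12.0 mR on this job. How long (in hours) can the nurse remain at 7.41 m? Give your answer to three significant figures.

3.56 h

By the inverse-square law, rate at 7.41 m:
140 × (1.15/7.41)² = 140 × 0.02409 = 3.373 mR/h.
Stay time = 12.0 mR ÷ 3.373 mR/h = 3.558 h.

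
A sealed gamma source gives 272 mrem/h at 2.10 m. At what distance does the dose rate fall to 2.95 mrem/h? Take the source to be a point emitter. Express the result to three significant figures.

Using I₁d₁² = I₂d₂², d₂ = d₁·√(I₁/I₂).
I₁/I₂ = 272/2.95 = 92.20, so d₂ = 2.10 × √92.20 = 20.16 m.

20.2 m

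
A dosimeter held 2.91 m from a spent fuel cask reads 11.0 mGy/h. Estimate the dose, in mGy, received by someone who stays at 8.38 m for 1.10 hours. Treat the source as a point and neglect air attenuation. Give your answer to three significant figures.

1.46 mGy

Intensity scales as (d₁/d₂)², so rate at 8.38 m:
11.0 × (2.91/8.38)² = 11.0 × 0.1206 = 1.327 mGy/h.
Dose = rate × time = 1.327 mGy/h × 1.100 h = 1.460 mGy.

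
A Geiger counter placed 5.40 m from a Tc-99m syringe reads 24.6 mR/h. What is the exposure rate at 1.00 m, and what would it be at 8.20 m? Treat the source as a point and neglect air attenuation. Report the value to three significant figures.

Intensity scales as (d₁/d₂)², so
At 1.00 m: 24.6 × (5.40/1.00)² = 24.6 × 29.16 = 717.3 mR/h
At 8.20 m: 717.3 × (1.00/8.20)² = 717.3 × 0.01487 = 10.67 mR/h.

717 mR/h; 10.7 mR/h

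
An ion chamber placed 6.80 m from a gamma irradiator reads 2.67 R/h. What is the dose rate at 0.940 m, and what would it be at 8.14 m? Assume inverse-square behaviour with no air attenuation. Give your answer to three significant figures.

Since intensity falls as 1/r²,
At 0.940 m: 2.67 × (6.80/0.940)² = 2.67 × 52.33 = 139.7 R/h
At 8.14 m: 139.7 × (0.940/8.14)² = 139.7 × 0.01334 = 1.864 R/h.

140 R/h; 1.86 R/h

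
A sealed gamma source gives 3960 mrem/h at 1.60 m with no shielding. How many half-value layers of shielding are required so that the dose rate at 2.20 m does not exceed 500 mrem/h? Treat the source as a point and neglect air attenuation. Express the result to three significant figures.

At 2.20 m, distance alone gives 3960 × (1.60/2.20)² = 3960 × 0.5289 = 2094 mrem/h.
Further attenuation needed: 2094/500 = 4.188.
n = log₂(4.188) = 2.066 half-value layers.

2.07 half-value layers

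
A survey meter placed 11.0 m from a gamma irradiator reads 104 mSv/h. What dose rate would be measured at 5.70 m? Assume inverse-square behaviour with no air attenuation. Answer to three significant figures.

Using I₁d₁² = I₂d₂², scaling from 11.0 m to 5.70 m:
104 × (11.0/5.70)² = 104 × 3.724 = 387.3 mSv/h.

387 mSv/h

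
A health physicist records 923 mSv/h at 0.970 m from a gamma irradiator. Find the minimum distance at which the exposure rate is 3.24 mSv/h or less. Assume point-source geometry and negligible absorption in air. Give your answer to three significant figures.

Since intensity falls as 1/r², d₂ = d₁·√(I₁/I₂).
I₁/I₂ = 923/3.24 = 284.9, so d₂ = 0.970 × √284.9 = 16.37 m.

16.4 m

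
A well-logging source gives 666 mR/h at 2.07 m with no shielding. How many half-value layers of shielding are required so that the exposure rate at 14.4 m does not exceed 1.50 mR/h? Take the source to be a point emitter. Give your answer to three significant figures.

3.20 half-value layers

At 14.4 m, distance alone gives 666 × (2.07/14.4)² = 666 × 0.02066 = 13.76 mR/h.
Further attenuation needed: 13.76/1.50 = 9.173.
n = log₂(9.173) = 3.197 half-value layers.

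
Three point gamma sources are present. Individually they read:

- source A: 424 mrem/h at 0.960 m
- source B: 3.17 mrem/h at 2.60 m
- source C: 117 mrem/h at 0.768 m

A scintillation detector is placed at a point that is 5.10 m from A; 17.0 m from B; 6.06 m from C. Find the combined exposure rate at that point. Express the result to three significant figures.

By superposition, sum each source's inverse-square contribution:
A: 424 × (0.960/5.10)² = 15.02 mrem/h
B: 3.17 × (2.60/17.0)² = 0.07415 mrem/h
C: 117 × (0.768/6.06)² = 1.879 mrem/h
Total = 15.02 + 0.07415 + 1.879 = 16.97 mrem/h.

17.0 mrem/h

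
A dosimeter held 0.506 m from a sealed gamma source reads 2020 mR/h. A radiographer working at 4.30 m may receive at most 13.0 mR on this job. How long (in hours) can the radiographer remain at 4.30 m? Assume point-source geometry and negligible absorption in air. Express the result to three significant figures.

0.465 h

Since intensity falls as 1/r², rate at 4.30 m:
(0.506/4.30)² = 0.01385, so 2020 × 0.01385 = 27.98 mR/h.
Stay time = 13.0 mR ÷ 27.98 mR/h = 0.4646 h.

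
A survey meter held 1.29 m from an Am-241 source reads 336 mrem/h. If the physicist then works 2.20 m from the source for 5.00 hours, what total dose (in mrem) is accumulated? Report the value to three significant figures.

Using I₁d₁² = I₂d₂², rate at 2.20 m:
336 × (1.29/2.20)² = 336 × 0.3438 = 115.5 mrem/h.
Dose = rate × time = 115.5 mrem/h × 5.000 h = 577.5 mrem.

578 mrem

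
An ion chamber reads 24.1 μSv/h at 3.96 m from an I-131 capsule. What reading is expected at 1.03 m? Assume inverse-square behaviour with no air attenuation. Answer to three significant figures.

Applying the 1/r² law, the rate at 1.03 m is
(3.96/1.03)² = 14.78, so 24.1 × 14.78 = 356.2 μSv/h.

356 μSv/h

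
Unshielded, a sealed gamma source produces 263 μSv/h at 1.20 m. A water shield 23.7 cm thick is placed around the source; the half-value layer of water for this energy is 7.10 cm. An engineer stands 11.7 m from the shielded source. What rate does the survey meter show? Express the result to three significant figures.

Distance alone: (1.20/11.7)² = 0.01052, so 263 × 0.01052 = 2.767 μSv/h.
Shield: 23.7/7.10 = 3.338 half-value layers → attenuation 2^(−3.338) = 0.09889.
Combined: 2.767 × 0.09889 = 0.2736 μSv/h.

0.274 μSv/h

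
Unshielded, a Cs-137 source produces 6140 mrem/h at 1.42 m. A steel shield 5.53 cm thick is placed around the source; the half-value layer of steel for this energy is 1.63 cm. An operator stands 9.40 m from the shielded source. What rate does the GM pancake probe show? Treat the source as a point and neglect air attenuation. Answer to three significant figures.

Distance alone: 6140 × (1.42/9.40)² = 6140 × 0.02282 = 140.1 mrem/h.
Shield: 5.53/1.63 = 3.393 half-value layers → attenuation 2^(−3.393) = 0.09519.
Combined: 140.1 × 0.09519 = 13.34 mrem/h.

13.3 mrem/h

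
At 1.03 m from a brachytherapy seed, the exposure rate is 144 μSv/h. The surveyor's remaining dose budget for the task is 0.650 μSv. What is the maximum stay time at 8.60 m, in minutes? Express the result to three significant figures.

18.9 min

Using I₁d₁² = I₂d₂², rate at 8.60 m:
(1.03/8.60)² = 0.01434, so 144 × 0.01434 = 2.065 μSv/h.
Stay time = 0.650 μSv ÷ 2.065 μSv/h = 0.3148 h = 18.89 min.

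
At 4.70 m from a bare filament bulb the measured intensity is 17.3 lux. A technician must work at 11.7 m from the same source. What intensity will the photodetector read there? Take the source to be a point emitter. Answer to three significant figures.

2.79 lux

Applying the 1/r² law, scaling from 4.70 m to 11.7 m:
(4.70/11.7)² = 0.1614, so 17.3 × 0.1614 = 2.792 lux.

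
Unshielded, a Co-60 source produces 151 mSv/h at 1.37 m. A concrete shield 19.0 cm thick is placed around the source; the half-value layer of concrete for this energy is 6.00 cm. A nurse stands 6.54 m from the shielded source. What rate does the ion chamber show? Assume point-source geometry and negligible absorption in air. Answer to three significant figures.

Distance alone: (1.37/6.54)² = 0.04388, so 151 × 0.04388 = 6.626 mSv/h.
Shield: 19.0/6.00 = 3.167 half-value layers → attenuation 2^(−3.167) = 0.1113.
Combined: 6.626 × 0.1113 = 0.7375 mSv/h.

0.738 mSv/h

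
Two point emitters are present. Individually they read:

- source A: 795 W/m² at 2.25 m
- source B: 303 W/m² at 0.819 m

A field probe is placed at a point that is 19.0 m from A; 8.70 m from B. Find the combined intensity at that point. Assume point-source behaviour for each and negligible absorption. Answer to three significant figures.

By superposition, sum each source's inverse-square contribution:
A: 795 × (2.25/19.0)² = 11.15 W/m²
B: 303 × (0.819/8.70)² = 2.685 W/m²
Total = 11.15 + 2.685 = 13.84 W/m².

13.8 W/m²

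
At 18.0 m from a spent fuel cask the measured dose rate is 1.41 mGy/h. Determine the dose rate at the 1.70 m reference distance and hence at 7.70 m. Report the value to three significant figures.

Since intensity falls as 1/r²,
At 1.70 m: 1.41 × (18.0/1.70)² = 1.41 × 112.1 = 158.1 mGy/h
At 7.70 m: (1.70/7.70)² = 0.04874, so 158.1 × 0.04874 = 7.706 mGy/h.

158 mGy/h; 7.71 mGy/h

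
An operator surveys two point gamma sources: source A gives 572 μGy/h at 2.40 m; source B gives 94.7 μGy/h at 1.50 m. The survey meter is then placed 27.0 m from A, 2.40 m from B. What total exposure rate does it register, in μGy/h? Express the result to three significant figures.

By superposition, sum each source's inverse-square contribution:
A: 572 × (2.40/27.0)² = 4.520 μGy/h
B: 94.7 × (1.50/2.40)² = 36.99 μGy/h
Total = 4.520 + 36.99 = 41.51 μGy/h.

41.5 μGy/h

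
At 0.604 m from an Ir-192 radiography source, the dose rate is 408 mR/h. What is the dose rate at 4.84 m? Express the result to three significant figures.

Using I₁d₁² = I₂d₂², the rate at 4.84 m is
(0.604/4.84)² = 0.01557, so 408 × 0.01557 = 6.353 mR/h.

6.35 mR/h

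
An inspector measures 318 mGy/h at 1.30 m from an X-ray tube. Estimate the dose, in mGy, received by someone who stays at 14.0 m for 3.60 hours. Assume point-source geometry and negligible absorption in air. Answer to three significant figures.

9.87 mGy

Using I₁d₁² = I₂d₂², rate at 14.0 m:
(1.30/14.0)² = 0.008622, so 318 × 0.008622 = 2.742 mGy/h.
Dose = rate × time = 2.742 mGy/h × 3.600 h = 9.871 mGy.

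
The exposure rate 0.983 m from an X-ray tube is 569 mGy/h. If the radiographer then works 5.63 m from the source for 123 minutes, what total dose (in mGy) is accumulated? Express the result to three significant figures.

35.6 mGy

Since intensity falls as 1/r², rate at 5.63 m:
(0.983/5.63)² = 0.03049, so 569 × 0.03049 = 17.35 mGy/h.
Dose = rate × time = 17.35 mGy/h × 2.050 h = 35.57 mGy.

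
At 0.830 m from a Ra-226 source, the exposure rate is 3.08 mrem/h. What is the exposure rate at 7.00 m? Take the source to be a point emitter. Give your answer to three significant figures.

Using I₁d₁² = I₂d₂², the rate at 7.00 m is
(0.830/7.00)² = 0.01406, so 3.08 × 0.01406 = 0.04330 mrem/h.

0.0433 mrem/h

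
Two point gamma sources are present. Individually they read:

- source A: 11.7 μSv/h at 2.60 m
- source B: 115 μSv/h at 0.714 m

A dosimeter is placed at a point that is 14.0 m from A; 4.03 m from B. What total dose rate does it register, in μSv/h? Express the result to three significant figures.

Each source contributes Iᵢ·(dᵢ/rᵢ)²; contributions add.
A: 11.7 × (2.60/14.0)² = 0.4035 μSv/h
B: 115 × (0.714/4.03)² = 3.610 μSv/h
Total = 0.4035 + 3.610 = 4.013 μSv/h.

4.01 μSv/h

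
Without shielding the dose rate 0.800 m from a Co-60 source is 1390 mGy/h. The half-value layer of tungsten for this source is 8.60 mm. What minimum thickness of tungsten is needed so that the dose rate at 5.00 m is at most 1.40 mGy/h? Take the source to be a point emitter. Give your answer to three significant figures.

40.1 mm

At 5.00 m, distance alone gives (0.800/5.00)² = 0.02560, so 1390 × 0.02560 = 35.58 mGy/h.
Further attenuation needed: 35.58/1.40 = 25.41.
n = log₂(25.41) = 4.667 half-value layers.
Thickness = 4.667 × 8.60 mm = 40.14 mm.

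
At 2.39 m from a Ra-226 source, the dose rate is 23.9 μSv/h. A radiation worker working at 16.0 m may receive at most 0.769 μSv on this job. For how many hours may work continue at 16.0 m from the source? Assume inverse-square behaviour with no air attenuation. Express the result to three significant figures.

Using I₁d₁² = I₂d₂², rate at 16.0 m:
(2.39/16.0)² = 0.02231, so 23.9 × 0.02231 = 0.5332 μSv/h.
Stay time = 0.769 μSv ÷ 0.5332 μSv/h = 1.442 h.

1.44 h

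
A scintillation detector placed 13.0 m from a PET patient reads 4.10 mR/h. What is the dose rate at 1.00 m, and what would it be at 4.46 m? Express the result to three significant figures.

Using I₁d₁² = I₂d₂²,
At 1.00 m: 4.10 × (13.0/1.00)² = 4.10 × 169.0 = 692.9 mR/h
At 4.46 m: (1.00/4.46)² = 0.05027, so 692.9 × 0.05027 = 34.83 mR/h.

693 mR/h; 34.8 mR/h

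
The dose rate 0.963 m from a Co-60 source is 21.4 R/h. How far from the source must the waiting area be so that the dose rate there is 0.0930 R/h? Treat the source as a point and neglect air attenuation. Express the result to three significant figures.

By the inverse-square law, d₂ = d₁·√(I₁/I₂).
I₁/I₂ = 21.4/0.0930 = 230.1, so d₂ = 0.963 × √230.1 = 14.61 m.

14.6 m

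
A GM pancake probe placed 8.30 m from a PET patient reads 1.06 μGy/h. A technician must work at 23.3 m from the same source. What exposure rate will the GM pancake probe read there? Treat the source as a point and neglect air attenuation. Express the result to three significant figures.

Since intensity falls as 1/r², scaling from 8.30 m to 23.3 m:
(8.30/23.3)² = 0.1269, so 1.06 × 0.1269 = 0.1345 μGy/h.

0.135 μGy/h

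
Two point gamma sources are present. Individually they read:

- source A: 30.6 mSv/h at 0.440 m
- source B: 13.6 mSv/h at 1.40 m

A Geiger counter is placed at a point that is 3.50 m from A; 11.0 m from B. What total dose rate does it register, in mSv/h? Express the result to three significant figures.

By superposition, sum each source's inverse-square contribution:
A: 30.6 × (0.440/3.50)² = 0.4836 mSv/h
B: 13.6 × (1.40/11.0)² = 0.2203 mSv/h
Total = 0.4836 + 0.2203 = 0.7039 mSv/h.

0.704 mSv/h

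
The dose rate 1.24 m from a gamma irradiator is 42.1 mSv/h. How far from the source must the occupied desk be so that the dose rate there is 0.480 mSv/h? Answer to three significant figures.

By the inverse-square law, d₂ = d₁·√(I₁/I₂).
I₁/I₂ = 42.1/0.480 = 87.71, so d₂ = 1.24 × √87.71 = 11.61 m.

11.6 m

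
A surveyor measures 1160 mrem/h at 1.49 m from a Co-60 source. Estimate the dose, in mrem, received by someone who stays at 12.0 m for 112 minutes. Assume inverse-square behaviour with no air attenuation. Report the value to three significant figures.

33.4 mrem

Since intensity falls as 1/r², rate at 12.0 m:
1160 × (1.49/12.0)² = 1160 × 0.01542 = 17.89 mrem/h.
Dose = rate × time = 17.89 mrem/h × 1.867 h = 33.40 mrem.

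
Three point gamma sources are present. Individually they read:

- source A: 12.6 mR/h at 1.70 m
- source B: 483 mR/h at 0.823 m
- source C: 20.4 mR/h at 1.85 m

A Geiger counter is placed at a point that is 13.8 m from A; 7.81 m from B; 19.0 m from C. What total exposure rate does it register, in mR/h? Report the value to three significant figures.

Each source contributes Iᵢ·(dᵢ/rᵢ)²; contributions add.
A: 12.6 × (1.70/13.8)² = 0.1912 mR/h
B: 483 × (0.823/7.81)² = 5.363 mR/h
C: 20.4 × (1.85/19.0)² = 0.1934 mR/h
Total = 0.1912 + 5.363 + 0.1934 = 5.748 mR/h.

5.75 mR/h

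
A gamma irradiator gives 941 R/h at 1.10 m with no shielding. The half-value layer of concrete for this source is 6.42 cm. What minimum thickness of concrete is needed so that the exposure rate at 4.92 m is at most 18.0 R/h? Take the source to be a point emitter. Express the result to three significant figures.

8.90 cm

At 4.92 m, distance alone gives 941 × (1.10/4.92)² = 941 × 0.04999 = 47.04 R/h.
Further attenuation needed: 47.04/18.0 = 2.613.
n = log₂(2.613) = 1.386 half-value layers.
Thickness = 1.386 × 6.42 cm = 8.898 cm.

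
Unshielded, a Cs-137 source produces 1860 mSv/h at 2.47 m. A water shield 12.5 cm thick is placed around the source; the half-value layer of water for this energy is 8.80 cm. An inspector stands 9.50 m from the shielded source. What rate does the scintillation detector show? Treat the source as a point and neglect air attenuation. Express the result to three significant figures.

Distance alone: 1860 × (2.47/9.50)² = 1860 × 0.06760 = 125.7 mSv/h.
Shield: 12.5/8.80 = 1.420 half-value layers → attenuation 2^(−1.420) = 0.3737.
Combined: 125.7 × 0.3737 = 46.97 mSv/h.

47.0 mSv/h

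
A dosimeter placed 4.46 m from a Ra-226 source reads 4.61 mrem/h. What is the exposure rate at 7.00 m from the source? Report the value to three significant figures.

Intensity scales as (d₁/d₂)², so scaling from 4.46 m to 7.00 m:
4.61 × (4.46/7.00)² = 4.61 × 0.4060 = 1.872 mrem/h.

1.87 mrem/h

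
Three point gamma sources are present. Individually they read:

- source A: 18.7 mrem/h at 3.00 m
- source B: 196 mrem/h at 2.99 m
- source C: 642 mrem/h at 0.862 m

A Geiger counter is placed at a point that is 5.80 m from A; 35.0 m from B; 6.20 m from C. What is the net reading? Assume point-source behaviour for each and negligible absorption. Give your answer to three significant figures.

18.8 mrem/h

By superposition, sum each source's inverse-square contribution:
A: 18.7 × (3.00/5.80)² = 5.003 mrem/h
B: 196 × (2.99/35.0)² = 1.430 mrem/h
C: 642 × (0.862/6.20)² = 12.41 mrem/h
Total = 5.003 + 1.430 + 12.41 = 18.84 mrem/h.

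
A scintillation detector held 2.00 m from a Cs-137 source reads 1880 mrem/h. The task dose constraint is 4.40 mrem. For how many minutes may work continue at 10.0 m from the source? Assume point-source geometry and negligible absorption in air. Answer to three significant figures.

Using I₁d₁² = I₂d₂², rate at 10.0 m:
1880 × (2.00/10.0)² = 1880 × 0.04000 = 75.20 mrem/h.
Stay time = 4.40 mrem ÷ 75.20 mrem/h = 0.05851 h = 3.511 min.

3.51 min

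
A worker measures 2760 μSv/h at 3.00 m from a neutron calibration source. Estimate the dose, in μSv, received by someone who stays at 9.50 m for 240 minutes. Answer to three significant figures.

1100 μSv

Applying the 1/r² law, rate at 9.50 m:
2760 × (3.00/9.50)² = 2760 × 0.09972 = 275.2 μSv/h.
Dose = rate × time = 275.2 μSv/h × 4.000 h = 1101 μSv.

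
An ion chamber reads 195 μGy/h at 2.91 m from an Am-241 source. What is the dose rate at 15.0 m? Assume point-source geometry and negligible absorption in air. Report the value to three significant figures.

Intensity scales as (d₁/d₂)², so the rate at 15.0 m is
(2.91/15.0)² = 0.03764, so 195 × 0.03764 = 7.340 μGy/h.

7.34 μGy/h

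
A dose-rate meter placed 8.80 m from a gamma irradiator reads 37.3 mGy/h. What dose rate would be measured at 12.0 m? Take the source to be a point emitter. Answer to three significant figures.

Since intensity falls as 1/r², scaling from 8.80 m to 12.0 m:
37.3 × (8.80/12.0)² = 37.3 × 0.5378 = 20.06 mGy/h.

20.1 mGy/h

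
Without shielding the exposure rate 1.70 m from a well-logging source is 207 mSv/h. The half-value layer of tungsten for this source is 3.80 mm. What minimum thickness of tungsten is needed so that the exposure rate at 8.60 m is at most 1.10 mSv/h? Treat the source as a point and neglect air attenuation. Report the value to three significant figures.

At 8.60 m, distance alone gives 207 × (1.70/8.60)² = 207 × 0.03908 = 8.090 mSv/h.
Further attenuation needed: 8.090/1.10 = 7.355.
n = log₂(7.355) = 2.879 half-value layers.
Thickness = 2.879 × 3.80 mm = 10.94 mm.

10.9 mm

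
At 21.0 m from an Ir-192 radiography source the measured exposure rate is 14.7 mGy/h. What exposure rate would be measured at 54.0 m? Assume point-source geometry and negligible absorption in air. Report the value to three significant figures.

2.22 mGy/h

Since intensity falls as 1/r², scaling from 21.0 m to 54.0 m:
(21.0/54.0)² = 0.1512, so 14.7 × 0.1512 = 2.223 mGy/h.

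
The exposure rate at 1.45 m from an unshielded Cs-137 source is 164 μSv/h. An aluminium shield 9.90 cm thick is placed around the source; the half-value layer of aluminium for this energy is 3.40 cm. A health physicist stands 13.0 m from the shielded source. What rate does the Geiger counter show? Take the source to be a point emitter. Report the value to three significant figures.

0.271 μSv/h

Distance alone: (1.45/13.0)² = 0.01244, so 164 × 0.01244 = 2.040 μSv/h.
Shield: 9.90/3.40 = 2.912 half-value layers → attenuation 2^(−2.912) = 0.1329.
Combined: 2.040 × 0.1329 = 0.2711 μSv/h.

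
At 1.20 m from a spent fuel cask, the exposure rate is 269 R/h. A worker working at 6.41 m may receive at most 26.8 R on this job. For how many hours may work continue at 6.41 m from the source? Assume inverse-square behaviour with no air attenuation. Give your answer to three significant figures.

By the inverse-square law, rate at 6.41 m:
269 × (1.20/6.41)² = 269 × 0.03505 = 9.428 R/h.
Stay time = 26.8 R ÷ 9.428 R/h = 2.843 h.

2.84 h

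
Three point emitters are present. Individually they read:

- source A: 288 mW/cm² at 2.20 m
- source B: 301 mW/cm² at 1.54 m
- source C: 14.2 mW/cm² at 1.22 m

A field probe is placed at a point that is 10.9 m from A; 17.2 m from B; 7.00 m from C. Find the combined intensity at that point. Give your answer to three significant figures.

Each source contributes Iᵢ·(dᵢ/rᵢ)²; contributions add.
A: 288 × (2.20/10.9)² = 11.73 mW/cm²
B: 301 × (1.54/17.2)² = 2.413 mW/cm²
C: 14.2 × (1.22/7.00)² = 0.4313 mW/cm²
Total = 11.73 + 2.413 + 0.4313 = 14.57 mW/cm².

14.6 mW/cm²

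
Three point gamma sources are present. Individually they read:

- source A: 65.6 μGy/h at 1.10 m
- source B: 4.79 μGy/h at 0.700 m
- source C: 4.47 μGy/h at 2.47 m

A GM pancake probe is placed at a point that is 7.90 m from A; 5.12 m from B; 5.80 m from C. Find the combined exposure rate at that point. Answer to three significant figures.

Each source contributes Iᵢ·(dᵢ/rᵢ)²; contributions add.
A: 65.6 × (1.10/7.90)² = 1.272 μGy/h
B: 4.79 × (0.700/5.12)² = 0.08953 μGy/h
C: 4.47 × (2.47/5.80)² = 0.8107 μGy/h
Total = 1.272 + 0.08953 + 0.8107 = 2.172 μGy/h.

2.17 μGy/h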